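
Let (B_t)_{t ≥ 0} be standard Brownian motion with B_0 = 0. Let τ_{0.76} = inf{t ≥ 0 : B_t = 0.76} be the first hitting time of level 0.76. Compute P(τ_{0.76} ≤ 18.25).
P(τ_{0.76} ≤ 18.25) = 2(1 − Φ(0.76/√18.25)) = 2(1 − Φ(0.1779)) ≈ 0.8588

By the reflection principle for standard BM, P(τ_b ≤ t) = 2 · P(B_t ≥ b). Since B_t ~ N(0, t), P(B_t ≥ 0.76) = 1 − Φ(0.76/√t) = 1 − Φ(0.76/√18.25) = 1 − Φ(0.1779) ≈ 0.42940. Doubling: P(τ_{0.76} ≤ 18.25) ≈ 2 · 0.42940 = 0.85880 ≈ 0.8588.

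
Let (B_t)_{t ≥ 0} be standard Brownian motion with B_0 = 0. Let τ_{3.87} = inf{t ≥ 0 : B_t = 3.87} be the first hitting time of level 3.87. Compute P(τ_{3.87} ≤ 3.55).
P(τ_{3.87} ≤ 3.55) = 2(1 − Φ(3.87/√3.55)) = 2(1 − Φ(2.0540)) ≈ 0.0400

By the reflection principle for standard BM, P(τ_b ≤ t) = 2 · P(B_t ≥ b). Since B_t ~ N(0, t), P(B_t ≥ 3.87) = 1 − Φ(3.87/√t) = 1 − Φ(3.87/√3.55) = 1 − Φ(2.0540) ≈ 0.01999. Doubling: P(τ_{3.87} ≤ 3.55) ≈ 2 · 0.01999 = 0.03998 ≈ 0.0400.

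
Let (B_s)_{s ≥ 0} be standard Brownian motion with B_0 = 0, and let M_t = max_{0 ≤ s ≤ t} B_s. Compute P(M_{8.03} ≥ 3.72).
P(M_{8.03} ≥ 3.72) = 2·P(B_{8.03} ≥ 3.72) = 2(1 − Φ(3.72/√8.03)) ≈ 0.1893

By the reflection principle for Brownian motion, P(M_t ≥ a) = 2 · P(B_t ≥ a) for a ≥ 0. Since B_t ~ N(0, t), P(B_t ≥ 3.72) = 1 − Φ(3.72/√t) = 1 − Φ(3.72/√8.03) = 1 − Φ(1.3128). So
  P(M_{8.03} ≥ 3.72) = 2(1 − Φ(1.3128)) ≈ 0.1893.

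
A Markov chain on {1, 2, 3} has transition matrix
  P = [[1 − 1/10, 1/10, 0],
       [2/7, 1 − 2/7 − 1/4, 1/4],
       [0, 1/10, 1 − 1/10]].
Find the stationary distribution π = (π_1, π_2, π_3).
π = (40/89, 14/89, 35/89)

This is a birth-death chain on three states, which satisfies detailed balance: π_1 · P_{12} = π_2 · P_{21} and π_2 · P_{23} = π_3 · P_{32}.
From π_1 · 1/10 = π_2 · 2/7: π_2/π_1 = (1/10)/(2/7) = 7/20.
From π_2 · 1/4 = π_3 · 1/10: π_3/π_2 = (1/4)/(1/10) = 5/2.
Take π_1 proportional to 1; then unnormalized π = (1, 7/20, 7/8). Normalize by dividing by the sum 89/40:
  π = (40/89, 14/89, 35/89).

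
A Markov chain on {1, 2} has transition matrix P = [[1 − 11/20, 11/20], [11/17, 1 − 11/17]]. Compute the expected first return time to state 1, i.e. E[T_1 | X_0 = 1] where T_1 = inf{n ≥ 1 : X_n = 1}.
E[T_1 | X_0 = 1] = 1/π_1 = 37/20

For an irreducible recurrent Markov chain with stationary distribution π, E[T_i | X_0 = i] = 1/π_i (Kac's formula). Here π_1 = (11/17)/(11/20 + 11/17) = (11/17)/(407/340) = 20/37, so E[T_1 | X_0 = 1] = 1/π_1 = (11/20 + 11/17)/(11/17) = (407/340)/(11/17) = 37/20.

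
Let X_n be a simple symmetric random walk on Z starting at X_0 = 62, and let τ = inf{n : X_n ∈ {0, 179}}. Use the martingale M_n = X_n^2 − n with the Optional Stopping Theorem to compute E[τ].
E[τ] = 7254

M_n = X_n^2 − n is a martingale (since E[X_{n+1}^2 | F_n] = X_n^2 + 1). By OST (τ has finite mean in a bounded region), E[M_τ] = E[M_0] = X_0^2 − 0 = 62^2 = 3844. Also E[M_τ] = E[X_τ^2] − E[τ]. The walk exits at 0 or 179, with P(hit 179 first) = 62/179, so E[X_τ^2] = 179^2 · 62/179 + 0 = 11098. Thus E[τ] = E[X_τ^2] − E[M_τ] = 11098 − 3844 = 7254 = 62(179 − 62) = 7254.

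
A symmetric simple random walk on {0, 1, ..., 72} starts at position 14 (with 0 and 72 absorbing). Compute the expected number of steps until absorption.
E[τ | X_0 = 14] = 812

Let v_k = E[τ | X_0 = k]. Boundary: v_0 = v_72 = 0. Recurrence: v_k = 1 + (v_{k-1} + v_{k+1})/2 for 1 ≤ k ≤ 71. The particular solution to v_k − (v_{k-1} + v_{k+1})/2 = 1 is v_k = −k^2. Adding homogeneous solution A + B k and matching boundaries gives v_k = k (72 − k). Substituting k = 14: v_14 = 14 · 58 = 812.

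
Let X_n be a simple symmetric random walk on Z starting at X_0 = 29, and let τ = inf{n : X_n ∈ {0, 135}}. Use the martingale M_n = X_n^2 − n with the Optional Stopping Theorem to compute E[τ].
E[τ] = 3074

M_n = X_n^2 − n is a martingale (since E[X_{n+1}^2 | F_n] = X_n^2 + 1). By OST (τ has finite mean in a bounded region), E[M_τ] = E[M_0] = X_0^2 − 0 = 29^2 = 841. Also E[M_τ] = E[X_τ^2] − E[τ]. The walk exits at 0 or 135, with P(hit 135 first) = 29/135, so E[X_τ^2] = 135^2 · 29/135 + 0 = 3915. Thus E[τ] = E[X_τ^2] − E[M_τ] = 3915 − 841 = 3074 = 29(135 − 29) = 3074.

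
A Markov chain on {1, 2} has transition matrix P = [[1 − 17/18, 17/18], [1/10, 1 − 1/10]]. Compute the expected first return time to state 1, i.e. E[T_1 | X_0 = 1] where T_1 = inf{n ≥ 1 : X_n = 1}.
E[T_1 | X_0 = 1] = 1/π_1 = 94/9

For an irreducible recurrent Markov chain with stationary distribution π, E[T_i | X_0 = i] = 1/π_i (Kac's formula). Here π_1 = (1/10)/(17/18 + 1/10) = (1/10)/(47/45) = 9/94, so E[T_1 | X_0 = 1] = 1/π_1 = (17/18 + 1/10)/(1/10) = (47/45)/(1/10) = 94/9.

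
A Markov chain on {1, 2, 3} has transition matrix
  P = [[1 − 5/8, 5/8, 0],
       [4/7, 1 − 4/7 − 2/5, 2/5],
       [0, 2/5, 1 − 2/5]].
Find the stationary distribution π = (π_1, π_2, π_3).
π = (16/51, 35/102, 35/102)

This is a birth-death chain on three states, which satisfies detailed balance: π_1 · P_{12} = π_2 · P_{21} and π_2 · P_{23} = π_3 · P_{32}.
From π_1 · 5/8 = π_2 · 4/7: π_2/π_1 = (5/8)/(4/7) = 35/32.
From π_2 · 2/5 = π_3 · 2/5: π_3/π_2 = (2/5)/(2/5) = 1.
Take π_1 proportional to 1; then unnormalized π = (1, 35/32, 35/32). Normalize by dividing by the sum 51/16:
  π = (16/51, 35/102, 35/102).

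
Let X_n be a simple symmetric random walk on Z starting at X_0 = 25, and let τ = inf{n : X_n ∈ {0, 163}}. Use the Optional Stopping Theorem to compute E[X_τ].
E[X_τ] = 25

X_n is a martingale and τ is a bounded-mean stopping time (indeed τ is finite a.s. with bounded expectation since the walk is in a bounded region). By the OST, E[X_τ] = E[X_0] = 25. Equivalently: E[X_τ] = 163 · P(hit 163 first) + 0 · P(hit 0 first) = 163 · (25/163) = 25.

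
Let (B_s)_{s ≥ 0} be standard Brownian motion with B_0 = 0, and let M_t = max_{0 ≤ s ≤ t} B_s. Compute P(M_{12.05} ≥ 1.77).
P(M_{12.05} ≥ 1.77) = 2·P(B_{12.05} ≥ 1.77) = 2(1 − Φ(1.77/√12.05)) ≈ 0.6101

By the reflection principle for Brownian motion, P(M_t ≥ a) = 2 · P(B_t ≥ a) for a ≥ 0. Since B_t ~ N(0, t), P(B_t ≥ 1.77) = 1 − Φ(1.77/√t) = 1 − Φ(1.77/√12.05) = 1 − Φ(0.5099). So
  P(M_{12.05} ≥ 1.77) = 2(1 − Φ(0.5099)) ≈ 0.6101.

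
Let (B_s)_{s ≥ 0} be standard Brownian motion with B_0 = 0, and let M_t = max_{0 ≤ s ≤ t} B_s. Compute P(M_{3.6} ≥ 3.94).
P(M_{3.6} ≥ 3.94) = 2·P(B_{3.6} ≥ 3.94) = 2(1 − Φ(3.94/√3.6)) ≈ 0.0378

By the reflection principle for Brownian motion, P(M_t ≥ a) = 2 · P(B_t ≥ a) for a ≥ 0. Since B_t ~ N(0, t), P(B_t ≥ 3.94) = 1 − Φ(3.94/√t) = 1 − Φ(3.94/√3.6) = 1 − Φ(2.0766). So
  P(M_{3.6} ≥ 3.94) = 2(1 − Φ(2.0766)) ≈ 0.0378.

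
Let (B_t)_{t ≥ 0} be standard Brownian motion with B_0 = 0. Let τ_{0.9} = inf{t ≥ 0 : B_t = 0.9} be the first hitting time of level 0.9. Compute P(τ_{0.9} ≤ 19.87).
P(τ_{0.9} ≤ 19.87) = 2(1 − Φ(0.9/√19.87)) = 2(1 − Φ(0.2019)) ≈ 0.8400

By the reflection principle for standard BM, P(τ_b ≤ t) = 2 · P(B_t ≥ b). Since B_t ~ N(0, t), P(B_t ≥ 0.9) = 1 − Φ(0.9/√t) = 1 − Φ(0.9/√19.87) = 1 − Φ(0.2019) ≈ 0.42000. Doubling: P(τ_{0.9} ≤ 19.87) ≈ 2 · 0.42000 = 0.84000 ≈ 0.8400.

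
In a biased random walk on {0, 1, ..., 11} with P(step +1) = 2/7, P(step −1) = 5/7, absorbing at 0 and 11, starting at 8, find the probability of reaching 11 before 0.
P(hit 11 before 0) = (1 − (5/2)^8) / (1 − (5/2)^11) = 1040984/16275359

Let u_k denote P(reach 11 before 0 | start at k). Boundary: u_0 = 0, u_11 = 1. Recurrence: u_k = 2/7·u_{k+1} + 5/7·u_{k-1} for 1 ≤ k ≤ 10. Try u_k = A + B·r^k with r = q/p = (5/7)/(2/7) = 5/2. Substitution satisfies the recurrence; boundary conditions give:
  u_k = (1 − r^k) / (1 − r^N) = (1 − (5/2)^8) / (1 − (5/2)^11) = 1040984/16275359.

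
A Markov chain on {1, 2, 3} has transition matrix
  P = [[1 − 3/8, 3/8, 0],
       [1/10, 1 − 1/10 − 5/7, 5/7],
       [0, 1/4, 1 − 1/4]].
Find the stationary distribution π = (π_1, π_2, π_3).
π = (28/433, 105/433, 300/433)

This is a birth-death chain on three states, which satisfies detailed balance: π_1 · P_{12} = π_2 · P_{21} and π_2 · P_{23} = π_3 · P_{32}.
From π_1 · 3/8 = π_2 · 1/10: π_2/π_1 = (3/8)/(1/10) = 15/4.
From π_2 · 5/7 = π_3 · 1/4: π_3/π_2 = (5/7)/(1/4) = 20/7.
Take π_1 proportional to 1; then unnormalized π = (1, 15/4, 75/7). Normalize by dividing by the sum 433/28:
  π = (28/433, 105/433, 300/433).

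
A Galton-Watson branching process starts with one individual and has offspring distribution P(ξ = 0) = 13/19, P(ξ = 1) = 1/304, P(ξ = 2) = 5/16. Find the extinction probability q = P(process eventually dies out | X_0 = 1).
q = 1

Mean offspring μ = 0·13/19 + 1·1/304 + 2·5/16 = 191/304 ≤ 1. For μ ≤ 1 with offspring not concentrated at 1, the Galton-Watson process goes extinct almost surely, so q = 1.
(Algebraic check: The pgf is f(s) = 13/19 + 1/304·s + 5/16·s². The extinction probability q is the smallest fixed point of f in [0, 1]. Setting s = f(s):
  5/16·s² + (1/304 − 1)·s + 13/19 = 0
  5/16·s² − (13/19 + 5/16)·s + 13/19 = 0
which factors as (s − 1)·(5/16·s − 13/19) = 0, giving roots s = 1 and s = (13/19)/(5/16) = 208/95. Since 208/95 ≥ 1, the smallest root in [0, 1] is s = 1.)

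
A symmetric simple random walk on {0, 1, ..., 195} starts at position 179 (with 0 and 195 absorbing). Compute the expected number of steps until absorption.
E[τ | X_0 = 179] = 2864

Let v_k = E[τ | X_0 = k]. Boundary: v_0 = v_195 = 0. Recurrence: v_k = 1 + (v_{k-1} + v_{k+1})/2 for 1 ≤ k ≤ 194. The particular solution to v_k − (v_{k-1} + v_{k+1})/2 = 1 is v_k = −k^2. Adding homogeneous solution A + B k and matching boundaries gives v_k = k (195 − k). Substituting k = 179: v_179 = 179 · 16 = 2864.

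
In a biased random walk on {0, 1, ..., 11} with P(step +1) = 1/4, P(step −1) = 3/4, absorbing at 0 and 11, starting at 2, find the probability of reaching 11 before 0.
P(hit 11 before 0) = (1 − (3)^2) / (1 − (3)^11) = 4/88573

Let u_k denote P(reach 11 before 0 | start at k). Boundary: u_0 = 0, u_11 = 1. Recurrence: u_k = 1/4·u_{k+1} + 3/4·u_{k-1} for 1 ≤ k ≤ 10. Try u_k = A + B·r^k with r = q/p = (3/4)/(1/4) = 3. Substitution satisfies the recurrence; boundary conditions give:
  u_k = (1 − r^k) / (1 − r^N) = (1 − (3)^2) / (1 − (3)^11) = 4/88573.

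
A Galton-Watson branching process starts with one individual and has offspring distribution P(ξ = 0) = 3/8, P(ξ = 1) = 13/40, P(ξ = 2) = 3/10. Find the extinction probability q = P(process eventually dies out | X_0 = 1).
q = 1

Mean offspring μ = 0·3/8 + 1·13/40 + 2·3/10 = 37/40 ≤ 1. For μ ≤ 1 with offspring not concentrated at 1, the Galton-Watson process goes extinct almost surely, so q = 1.
(Algebraic check: The pgf is f(s) = 3/8 + 13/40·s + 3/10·s². The extinction probability q is the smallest fixed point of f in [0, 1]. Setting s = f(s):
  3/10·s² + (13/40 − 1)·s + 3/8 = 0
  3/10·s² − (3/8 + 3/10)·s + 3/8 = 0
which factors as (s − 1)·(3/10·s − 3/8) = 0, giving roots s = 1 and s = (3/8)/(3/10) = 5/4. Since 5/4 ≥ 1, the smallest root in [0, 1] is s = 1.)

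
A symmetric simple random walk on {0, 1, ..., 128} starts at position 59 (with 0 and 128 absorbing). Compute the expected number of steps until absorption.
E[τ | X_0 = 59] = 4071

Let v_k = E[τ | X_0 = k]. Boundary: v_0 = v_128 = 0. Recurrence: v_k = 1 + (v_{k-1} + v_{k+1})/2 for 1 ≤ k ≤ 127. The particular solution to v_k − (v_{k-1} + v_{k+1})/2 = 1 is v_k = −k^2. Adding homogeneous solution A + B k and matching boundaries gives v_k = k (128 − k). Substituting k = 59: v_59 = 59 · 69 = 4071.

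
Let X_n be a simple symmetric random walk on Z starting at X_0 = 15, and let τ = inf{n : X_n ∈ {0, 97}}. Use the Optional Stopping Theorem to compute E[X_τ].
E[X_τ] = 15

X_n is a martingale and τ is a bounded-mean stopping time (indeed τ is finite a.s. with bounded expectation since the walk is in a bounded region). By the OST, E[X_τ] = E[X_0] = 15. Equivalently: E[X_τ] = 97 · P(hit 97 first) + 0 · P(hit 0 first) = 97 · (15/97) = 15.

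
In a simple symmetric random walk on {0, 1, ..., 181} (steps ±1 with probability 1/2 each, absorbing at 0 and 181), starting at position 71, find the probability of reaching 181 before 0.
P(hit 181 before 0) = 71/181

Let u_k = P(hit 181 before 0 | start at k). Then u_0 = 0, u_181 = 1, and u_k = u_{k-1}/2 + u_{k+1}/2 for 1 ≤ k ≤ 180. This harmonic recurrence is solved by u_k = k/181, giving u_71 = 71/181.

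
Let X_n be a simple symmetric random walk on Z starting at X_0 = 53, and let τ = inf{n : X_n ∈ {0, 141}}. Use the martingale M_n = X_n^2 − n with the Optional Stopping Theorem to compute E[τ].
E[τ] = 4664

M_n = X_n^2 − n is a martingale (since E[X_{n+1}^2 | F_n] = X_n^2 + 1). By OST (τ has finite mean in a bounded region), E[M_τ] = E[M_0] = X_0^2 − 0 = 53^2 = 2809. Also E[M_τ] = E[X_τ^2] − E[τ]. The walk exits at 0 or 141, with P(hit 141 first) = 53/141, so E[X_τ^2] = 141^2 · 53/141 + 0 = 7473. Thus E[τ] = E[X_τ^2] − E[M_τ] = 7473 − 2809 = 4664 = 53(141 − 53) = 4664.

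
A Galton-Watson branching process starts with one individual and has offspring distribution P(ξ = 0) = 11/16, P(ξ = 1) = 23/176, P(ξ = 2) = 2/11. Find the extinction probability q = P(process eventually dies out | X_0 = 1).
q = 1

Mean offspring μ = 0·11/16 + 1·23/176 + 2·2/11 = 87/176 ≤ 1. For μ ≤ 1 with offspring not concentrated at 1, the Galton-Watson process goes extinct almost surely, so q = 1.
(Algebraic check: The pgf is f(s) = 11/16 + 23/176·s + 2/11·s². The extinction probability q is the smallest fixed point of f in [0, 1]. Setting s = f(s):
  2/11·s² + (23/176 − 1)·s + 11/16 = 0
  2/11·s² − (11/16 + 2/11)·s + 11/16 = 0
which factors as (s − 1)·(2/11·s − 11/16) = 0, giving roots s = 1 and s = (11/16)/(2/11) = 121/32. Since 121/32 ≥ 1, the smallest root in [0, 1] is s = 1.)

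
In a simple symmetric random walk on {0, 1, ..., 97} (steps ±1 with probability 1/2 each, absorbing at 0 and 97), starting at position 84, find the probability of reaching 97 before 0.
P(hit 97 before 0) = 84/97

Let u_k = P(hit 97 before 0 | start at k). Then u_0 = 0, u_97 = 1, and u_k = u_{k-1}/2 + u_{k+1}/2 for 1 ≤ k ≤ 96. This harmonic recurrence is solved by u_k = k/97, giving u_84 = 84/97.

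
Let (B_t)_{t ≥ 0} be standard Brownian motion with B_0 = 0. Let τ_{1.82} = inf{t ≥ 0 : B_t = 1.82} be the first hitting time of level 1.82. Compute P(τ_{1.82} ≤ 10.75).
P(τ_{1.82} ≤ 10.75) = 2(1 − Φ(1.82/√10.75)) = 2(1 − Φ(0.5551)) ≈ 0.5788

By the reflection principle for standard BM, P(τ_b ≤ t) = 2 · P(B_t ≥ b). Since B_t ~ N(0, t), P(B_t ≥ 1.82) = 1 − Φ(1.82/√t) = 1 − Φ(1.82/√10.75) = 1 − Φ(0.5551) ≈ 0.28941. Doubling: P(τ_{1.82} ≤ 10.75) ≈ 2 · 0.28941 = 0.57882 ≈ 0.5788.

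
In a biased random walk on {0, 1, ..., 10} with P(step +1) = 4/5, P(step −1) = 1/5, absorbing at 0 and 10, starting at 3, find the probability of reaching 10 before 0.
P(hit 10 before 0) = (1 − (1/4)^3) / (1 − (1/4)^10) = 344064/349525

Let u_k denote P(reach 10 before 0 | start at k). Boundary: u_0 = 0, u_10 = 1. Recurrence: u_k = 4/5·u_{k+1} + 1/5·u_{k-1} for 1 ≤ k ≤ 9. Try u_k = A + B·r^k with r = q/p = (1/5)/(4/5) = 1/4. Substitution satisfies the recurrence; boundary conditions give:
  u_k = (1 − r^k) / (1 − r^N) = (1 − (1/4)^3) / (1 − (1/4)^10) = 344064/349525.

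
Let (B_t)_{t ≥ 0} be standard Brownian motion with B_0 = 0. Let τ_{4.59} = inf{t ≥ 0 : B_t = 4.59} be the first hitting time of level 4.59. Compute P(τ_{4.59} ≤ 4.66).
P(τ_{4.59} ≤ 4.66) = 2(1 − Φ(4.59/√4.66)) = 2(1 − Φ(2.1263)) ≈ 0.0335

By the reflection principle for standard BM, P(τ_b ≤ t) = 2 · P(B_t ≥ b). Since B_t ~ N(0, t), P(B_t ≥ 4.59) = 1 − Φ(4.59/√t) = 1 − Φ(4.59/√4.66) = 1 − Φ(2.1263) ≈ 0.01674. Doubling: P(τ_{4.59} ≤ 4.66) ≈ 2 · 0.01674 = 0.03348 ≈ 0.0335.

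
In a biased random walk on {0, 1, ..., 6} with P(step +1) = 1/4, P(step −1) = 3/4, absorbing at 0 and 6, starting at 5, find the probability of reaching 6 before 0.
P(hit 6 before 0) = (1 − (3)^5) / (1 − (3)^6) = 121/364

Let u_k denote P(reach 6 before 0 | start at k). Boundary: u_0 = 0, u_6 = 1. Recurrence: u_k = 1/4·u_{k+1} + 3/4·u_{k-1} for 1 ≤ k ≤ 5. Try u_k = A + B·r^k with r = q/p = (3/4)/(1/4) = 3. Substitution satisfies the recurrence; boundary conditions give:
  u_k = (1 − r^k) / (1 − r^N) = (1 − (3)^5) / (1 − (3)^6) = 121/364.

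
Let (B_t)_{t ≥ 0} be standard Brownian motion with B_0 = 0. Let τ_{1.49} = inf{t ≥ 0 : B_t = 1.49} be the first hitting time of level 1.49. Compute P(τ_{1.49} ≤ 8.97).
P(τ_{1.49} ≤ 8.97) = 2(1 − Φ(1.49/√8.97)) = 2(1 − Φ(0.4975)) ≈ 0.6188

By the reflection principle for standard BM, P(τ_b ≤ t) = 2 · P(B_t ≥ b). Since B_t ~ N(0, t), P(B_t ≥ 1.49) = 1 − Φ(1.49/√t) = 1 − Φ(1.49/√8.97) = 1 − Φ(0.4975) ≈ 0.30942. Doubling: P(τ_{1.49} ≤ 8.97) ≈ 2 · 0.30942 = 0.61884 ≈ 0.6188.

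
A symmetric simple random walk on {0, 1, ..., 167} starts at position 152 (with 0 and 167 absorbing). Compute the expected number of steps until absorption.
E[τ | X_0 = 152] = 2280

Let v_k = E[τ | X_0 = k]. Boundary: v_0 = v_167 = 0. Recurrence: v_k = 1 + (v_{k-1} + v_{k+1})/2 for 1 ≤ k ≤ 166. The particular solution to v_k − (v_{k-1} + v_{k+1})/2 = 1 is v_k = −k^2. Adding homogeneous solution A + B k and matching boundaries gives v_k = k (167 − k). Substituting k = 152: v_152 = 152 · 15 = 2280.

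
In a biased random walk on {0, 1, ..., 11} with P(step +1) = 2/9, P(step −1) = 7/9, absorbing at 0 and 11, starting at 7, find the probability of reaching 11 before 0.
P(hit 11 before 0) = (1 − (7/2)^7) / (1 − (7/2)^11) = 2634928/395464939

Let u_k denote P(reach 11 before 0 | start at k). Boundary: u_0 = 0, u_11 = 1. Recurrence: u_k = 2/9·u_{k+1} + 7/9·u_{k-1} for 1 ≤ k ≤ 10. Try u_k = A + B·r^k with r = q/p = (7/9)/(2/9) = 7/2. Substitution satisfies the recurrence; boundary conditions give:
  u_k = (1 − r^k) / (1 − r^N) = (1 − (7/2)^7) / (1 − (7/2)^11) = 2634928/395464939.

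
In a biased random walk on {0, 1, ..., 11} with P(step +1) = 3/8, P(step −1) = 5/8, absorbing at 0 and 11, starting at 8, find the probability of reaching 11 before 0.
P(hit 11 before 0) = (1 − (5/3)^8) / (1 − (5/3)^11) = 5184864/24325489

Let u_k denote P(reach 11 before 0 | start at k). Boundary: u_0 = 0, u_11 = 1. Recurrence: u_k = 3/8·u_{k+1} + 5/8·u_{k-1} for 1 ≤ k ≤ 10. Try u_k = A + B·r^k with r = q/p = (5/8)/(3/8) = 5/3. Substitution satisfies the recurrence; boundary conditions give:
  u_k = (1 − r^k) / (1 − r^N) = (1 − (5/3)^8) / (1 − (5/3)^11) = 5184864/24325489.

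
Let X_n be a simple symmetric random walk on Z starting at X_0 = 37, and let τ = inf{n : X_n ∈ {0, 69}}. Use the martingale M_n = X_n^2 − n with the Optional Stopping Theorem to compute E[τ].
E[τ] = 1184

M_n = X_n^2 − n is a martingale (since E[X_{n+1}^2 | F_n] = X_n^2 + 1). By OST (τ has finite mean in a bounded region), E[M_τ] = E[M_0] = X_0^2 − 0 = 37^2 = 1369. Also E[M_τ] = E[X_τ^2] − E[τ]. The walk exits at 0 or 69, with P(hit 69 first) = 37/69, so E[X_τ^2] = 69^2 · 37/69 + 0 = 2553. Thus E[τ] = E[X_τ^2] − E[M_τ] = 2553 − 1369 = 1184 = 37(69 − 37) = 1184.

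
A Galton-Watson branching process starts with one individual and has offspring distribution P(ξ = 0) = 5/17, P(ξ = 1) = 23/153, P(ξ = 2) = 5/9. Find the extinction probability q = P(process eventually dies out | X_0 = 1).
q = 9/17

The pgf is f(s) = 5/17 + 23/153·s + 5/9·s². The extinction probability q is the smallest fixed point of f in [0, 1]. Setting s = f(s):
  5/9·s² + (23/153 − 1)·s + 5/17 = 0
  5/9·s² − (5/17 + 5/9)·s + 5/17 = 0
which factors as (s − 1)·(5/9·s − 5/17) = 0, giving roots s = 1 and s = (5/17)/(5/9) = 9/17.
Mean offspring μ = 23/153 + 2·5/9 = 193/153 > 1 (supercritical), so q < 1. The extinction probability is the smaller root: q = (5/17)/(5/9) = 9/17.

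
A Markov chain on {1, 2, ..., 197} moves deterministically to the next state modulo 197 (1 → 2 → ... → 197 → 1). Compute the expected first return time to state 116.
E[T_116 | X_0 = 116] = 197

The chain cycles deterministically, so starting at state 116 it returns in exactly 197 steps. Equivalently, the stationary distribution is uniform π_j = 1/197 for every state j, so by Kac's formula E[T_116] = 1/π_116 = 197.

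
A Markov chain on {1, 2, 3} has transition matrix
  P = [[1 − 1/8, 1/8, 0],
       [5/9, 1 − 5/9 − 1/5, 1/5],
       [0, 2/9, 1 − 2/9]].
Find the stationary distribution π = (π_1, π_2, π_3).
π = (400/571, 90/571, 81/571)

This is a birth-death chain on three states, which satisfies detailed balance: π_1 · P_{12} = π_2 · P_{21} and π_2 · P_{23} = π_3 · P_{32}.
From π_1 · 1/8 = π_2 · 5/9: π_2/π_1 = (1/8)/(5/9) = 9/40.
From π_2 · 1/5 = π_3 · 2/9: π_3/π_2 = (1/5)/(2/9) = 9/10.
Take π_1 proportional to 1; then unnormalized π = (1, 9/40, 81/400). Normalize by dividing by the sum 571/400:
  π = (400/571, 90/571, 81/571).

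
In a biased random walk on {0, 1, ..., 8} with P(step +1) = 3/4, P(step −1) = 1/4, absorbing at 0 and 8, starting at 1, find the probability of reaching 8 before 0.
P(hit 8 before 0) = (1 − (1/3)^1) / (1 − (1/3)^8) = 2187/3280

Let u_k denote P(reach 8 before 0 | start at k). Boundary: u_0 = 0, u_8 = 1. Recurrence: u_k = 3/4·u_{k+1} + 1/4·u_{k-1} for 1 ≤ k ≤ 7. Try u_k = A + B·r^k with r = q/p = (1/4)/(3/4) = 1/3. Substitution satisfies the recurrence; boundary conditions give:
  u_k = (1 − r^k) / (1 − r^N) = (1 − (1/3)^1) / (1 − (1/3)^8) = 2187/3280.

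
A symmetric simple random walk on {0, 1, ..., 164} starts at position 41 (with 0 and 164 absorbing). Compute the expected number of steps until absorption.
E[τ | X_0 = 41] = 5043

Let v_k = E[τ | X_0 = k]. Boundary: v_0 = v_164 = 0. Recurrence: v_k = 1 + (v_{k-1} + v_{k+1})/2 for 1 ≤ k ≤ 163. The particular solution to v_k − (v_{k-1} + v_{k+1})/2 = 1 is v_k = −k^2. Adding homogeneous solution A + B k and matching boundaries gives v_k = k (164 − k). Substituting k = 41: v_41 = 41 · 123 = 5043.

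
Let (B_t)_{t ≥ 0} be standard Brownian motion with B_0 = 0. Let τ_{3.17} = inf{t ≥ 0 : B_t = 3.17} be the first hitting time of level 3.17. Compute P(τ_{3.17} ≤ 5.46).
P(τ_{3.17} ≤ 5.46) = 2(1 − Φ(3.17/√5.46)) = 2(1 − Φ(1.3566)) ≈ 0.1749

By the reflection principle for standard BM, P(τ_b ≤ t) = 2 · P(B_t ≥ b). Since B_t ~ N(0, t), P(B_t ≥ 3.17) = 1 − Φ(3.17/√t) = 1 − Φ(3.17/√5.46) = 1 − Φ(1.3566) ≈ 0.08745. Doubling: P(τ_{3.17} ≤ 5.46) ≈ 2 · 0.08745 = 0.17490 ≈ 0.1749.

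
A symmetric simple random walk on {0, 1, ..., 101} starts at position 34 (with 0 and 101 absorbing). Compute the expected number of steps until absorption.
E[τ | X_0 = 34] = 2278

Let v_k = E[τ | X_0 = k]. Boundary: v_0 = v_101 = 0. Recurrence: v_k = 1 + (v_{k-1} + v_{k+1})/2 for 1 ≤ k ≤ 100. The particular solution to v_k − (v_{k-1} + v_{k+1})/2 = 1 is v_k = −k^2. Adding homogeneous solution A + B k and matching boundaries gives v_k = k (101 − k). Substituting k = 34: v_34 = 34 · 67 = 2278.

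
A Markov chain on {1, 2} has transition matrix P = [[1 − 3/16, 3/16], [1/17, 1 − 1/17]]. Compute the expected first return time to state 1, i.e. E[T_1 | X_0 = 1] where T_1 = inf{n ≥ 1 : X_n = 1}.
E[T_1 | X_0 = 1] = 1/π_1 = 67/16

For an irreducible recurrent Markov chain with stationary distribution π, E[T_i | X_0 = i] = 1/π_i (Kac's formula). Here π_1 = (1/17)/(3/16 + 1/17) = (1/17)/(67/272) = 16/67, so E[T_1 | X_0 = 1] = 1/π_1 = (3/16 + 1/17)/(1/17) = (67/272)/(1/17) = 67/16.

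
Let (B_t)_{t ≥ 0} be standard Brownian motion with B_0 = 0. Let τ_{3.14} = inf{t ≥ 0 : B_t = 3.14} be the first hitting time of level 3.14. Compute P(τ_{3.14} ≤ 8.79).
P(τ_{3.14} ≤ 8.79) = 2(1 − Φ(3.14/√8.79)) = 2(1 − Φ(1.0591)) ≈ 0.2896

By the reflection principle for standard BM, P(τ_b ≤ t) = 2 · P(B_t ≥ b). Since B_t ~ N(0, t), P(B_t ≥ 3.14) = 1 − Φ(3.14/√t) = 1 − Φ(3.14/√8.79) = 1 − Φ(1.0591) ≈ 0.14478. Doubling: P(τ_{3.14} ≤ 8.79) ≈ 2 · 0.14478 = 0.28956 ≈ 0.2896.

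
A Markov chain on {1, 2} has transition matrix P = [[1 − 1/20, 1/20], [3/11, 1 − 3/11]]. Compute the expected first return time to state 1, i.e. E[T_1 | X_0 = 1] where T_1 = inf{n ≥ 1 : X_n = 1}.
E[T_1 | X_0 = 1] = 1/π_1 = 71/60

For an irreducible recurrent Markov chain with stationary distribution π, E[T_i | X_0 = i] = 1/π_i (Kac's formula). Here π_1 = (3/11)/(1/20 + 3/11) = (3/11)/(71/220) = 60/71, so E[T_1 | X_0 = 1] = 1/π_1 = (1/20 + 3/11)/(3/11) = (71/220)/(3/11) = 71/60.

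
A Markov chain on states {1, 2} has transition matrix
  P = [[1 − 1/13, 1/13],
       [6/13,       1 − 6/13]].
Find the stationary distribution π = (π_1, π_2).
π_1 = 6/7, π_2 = 1/7

Solve πP = π with π_1 + π_2 = 1. From πP = π: π_1 · (1 − 1/13) + π_2 · 6/13 = π_1 ⇒ π_2 · 6/13 = π_1 · 1/13 ⇒ π_2/π_1 = (1/13)/(6/13) = 1/6. Together with π_1 + π_2 = 1:
  π_1 = (6/13)/(1/13 + 6/13) = (6/13)/(7/13) = 6/7,
  π_2 = (1/13)/(1/13 + 6/13) = (1/13)/(7/13) = 1/7.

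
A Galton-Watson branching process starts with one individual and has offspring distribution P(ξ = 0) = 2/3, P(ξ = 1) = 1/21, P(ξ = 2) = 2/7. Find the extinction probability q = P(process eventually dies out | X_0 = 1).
q = 1

Mean offspring μ = 0·2/3 + 1·1/21 + 2·2/7 = 13/21 ≤ 1. For μ ≤ 1 with offspring not concentrated at 1, the Galton-Watson process goes extinct almost surely, so q = 1.
(Algebraic check: The pgf is f(s) = 2/3 + 1/21·s + 2/7·s². The extinction probability q is the smallest fixed point of f in [0, 1]. Setting s = f(s):
  2/7·s² + (1/21 − 1)·s + 2/3 = 0
  2/7·s² − (2/3 + 2/7)·s + 2/3 = 0
which factors as (s − 1)·(2/7·s − 2/3) = 0, giving roots s = 1 and s = (2/3)/(2/7) = 7/3. Since 7/3 ≥ 1, the smallest root in [0, 1] is s = 1.)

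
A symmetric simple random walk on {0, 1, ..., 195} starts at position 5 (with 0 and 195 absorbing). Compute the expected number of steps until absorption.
E[τ | X_0 = 5] = 950

Let v_k = E[τ | X_0 = k]. Boundary: v_0 = v_195 = 0. Recurrence: v_k = 1 + (v_{k-1} + v_{k+1})/2 for 1 ≤ k ≤ 194. The particular solution to v_k − (v_{k-1} + v_{k+1})/2 = 1 is v_k = −k^2. Adding homogeneous solution A + B k and matching boundaries gives v_k = k (195 − k). Substituting k = 5: v_5 = 5 · 190 = 950.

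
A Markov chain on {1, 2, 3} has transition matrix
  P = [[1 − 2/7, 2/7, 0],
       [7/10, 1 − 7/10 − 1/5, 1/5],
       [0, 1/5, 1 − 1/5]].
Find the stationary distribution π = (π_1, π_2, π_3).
π = (49/89, 20/89, 20/89)

This is a birth-death chain on three states, which satisfies detailed balance: π_1 · P_{12} = π_2 · P_{21} and π_2 · P_{23} = π_3 · P_{32}.
From π_1 · 2/7 = π_2 · 7/10: π_2/π_1 = (2/7)/(7/10) = 20/49.
From π_2 · 1/5 = π_3 · 1/5: π_3/π_2 = (1/5)/(1/5) = 1.
Take π_1 proportional to 1; then unnormalized π = (1, 20/49, 20/49). Normalize by dividing by the sum 89/49:
  π = (49/89, 20/89, 20/89).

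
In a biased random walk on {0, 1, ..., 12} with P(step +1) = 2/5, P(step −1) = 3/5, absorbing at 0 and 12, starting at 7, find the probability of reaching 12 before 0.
P(hit 12 before 0) = (1 − (3/2)^7) / (1 − (3/2)^12) = 65888/527345

Let u_k denote P(reach 12 before 0 | start at k). Boundary: u_0 = 0, u_12 = 1. Recurrence: u_k = 2/5·u_{k+1} + 3/5·u_{k-1} for 1 ≤ k ≤ 11. Try u_k = A + B·r^k with r = q/p = (3/5)/(2/5) = 3/2. Substitution satisfies the recurrence; boundary conditions give:
  u_k = (1 − r^k) / (1 − r^N) = (1 − (3/2)^7) / (1 − (3/2)^12) = 65888/527345.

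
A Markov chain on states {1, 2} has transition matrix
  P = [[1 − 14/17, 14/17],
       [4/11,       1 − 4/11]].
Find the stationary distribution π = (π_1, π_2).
π_1 = 34/111, π_2 = 77/111

Solve πP = π with π_1 + π_2 = 1. From πP = π: π_1 · (1 − 14/17) + π_2 · 4/11 = π_1 ⇒ π_2 · 4/11 = π_1 · 14/17 ⇒ π_2/π_1 = (14/17)/(4/11) = 77/34. Together with π_1 + π_2 = 1:
  π_1 = (4/11)/(14/17 + 4/11) = (4/11)/(222/187) = 34/111,
  π_2 = (14/17)/(14/17 + 4/11) = (14/17)/(222/187) = 77/111.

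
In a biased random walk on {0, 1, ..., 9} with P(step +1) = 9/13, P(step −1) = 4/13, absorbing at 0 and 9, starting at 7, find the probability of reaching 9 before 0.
P(hit 9 before 0) = (1 − (4/9)^7) / (1 − (4/9)^9) = 77218677/77431669

Let u_k denote P(reach 9 before 0 | start at k). Boundary: u_0 = 0, u_9 = 1. Recurrence: u_k = 9/13·u_{k+1} + 4/13·u_{k-1} for 1 ≤ k ≤ 8. Try u_k = A + B·r^k with r = q/p = (4/13)/(9/13) = 4/9. Substitution satisfies the recurrence; boundary conditions give:
  u_k = (1 − r^k) / (1 − r^N) = (1 − (4/9)^7) / (1 − (4/9)^9) = 77218677/77431669.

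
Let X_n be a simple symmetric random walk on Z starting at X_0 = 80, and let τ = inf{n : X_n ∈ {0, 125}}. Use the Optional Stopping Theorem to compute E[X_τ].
E[X_τ] = 80

X_n is a martingale and τ is a bounded-mean stopping time (indeed τ is finite a.s. with bounded expectation since the walk is in a bounded region). By the OST, E[X_τ] = E[X_0] = 80. Equivalently: E[X_τ] = 125 · P(hit 125 first) + 0 · P(hit 0 first) = 125 · (80/125) = 80.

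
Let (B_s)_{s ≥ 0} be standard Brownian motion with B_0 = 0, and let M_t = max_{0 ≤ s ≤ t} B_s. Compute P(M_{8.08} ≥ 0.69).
P(M_{8.08} ≥ 0.69) = 2·P(B_{8.08} ≥ 0.69) = 2(1 − Φ(0.69/√8.08)) ≈ 0.8082

By the reflection principle for Brownian motion, P(M_t ≥ a) = 2 · P(B_t ≥ a) for a ≥ 0. Since B_t ~ N(0, t), P(B_t ≥ 0.69) = 1 − Φ(0.69/√t) = 1 − Φ(0.69/√8.08) = 1 − Φ(0.2427). So
  P(M_{8.08} ≥ 0.69) = 2(1 − Φ(0.2427)) ≈ 0.8082.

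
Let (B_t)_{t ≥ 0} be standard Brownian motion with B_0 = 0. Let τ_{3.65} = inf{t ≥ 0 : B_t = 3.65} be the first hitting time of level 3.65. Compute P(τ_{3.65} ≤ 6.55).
P(τ_{3.65} ≤ 6.55) = 2(1 − Φ(3.65/√6.55)) = 2(1 − Φ(1.4262)) ≈ 0.1538

By the reflection principle for standard BM, P(τ_b ≤ t) = 2 · P(B_t ≥ b). Since B_t ~ N(0, t), P(B_t ≥ 3.65) = 1 − Φ(3.65/√t) = 1 − Φ(3.65/√6.55) = 1 − Φ(1.4262) ≈ 0.07691. Doubling: P(τ_{3.65} ≤ 6.55) ≈ 2 · 0.07691 = 0.15382 ≈ 0.1538.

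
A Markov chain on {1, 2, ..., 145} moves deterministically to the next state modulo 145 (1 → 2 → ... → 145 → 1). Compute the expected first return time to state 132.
E[T_132 | X_0 = 132] = 145

The chain cycles deterministically, so starting at state 132 it returns in exactly 145 steps. Equivalently, the stationary distribution is uniform π_j = 1/145 for every state j, so by Kac's formula E[T_132] = 1/π_132 = 145.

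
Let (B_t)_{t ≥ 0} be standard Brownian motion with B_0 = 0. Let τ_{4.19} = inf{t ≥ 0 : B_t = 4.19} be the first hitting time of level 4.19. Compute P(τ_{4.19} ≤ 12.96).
P(τ_{4.19} ≤ 12.96) = 2(1 − Φ(4.19/√12.96)) = 2(1 − Φ(1.1639)) ≈ 0.2445

By the reflection principle for standard BM, P(τ_b ≤ t) = 2 · P(B_t ≥ b). Since B_t ~ N(0, t), P(B_t ≥ 4.19) = 1 − Φ(4.19/√t) = 1 − Φ(4.19/√12.96) = 1 − Φ(1.1639) ≈ 0.12223. Doubling: P(τ_{4.19} ≤ 12.96) ≈ 2 · 0.12223 = 0.24446 ≈ 0.2445.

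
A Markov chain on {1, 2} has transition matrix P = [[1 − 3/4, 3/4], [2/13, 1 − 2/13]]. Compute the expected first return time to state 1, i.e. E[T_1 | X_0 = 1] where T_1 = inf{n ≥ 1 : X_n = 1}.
E[T_1 | X_0 = 1] = 1/π_1 = 47/8

For an irreducible recurrent Markov chain with stationary distribution π, E[T_i | X_0 = i] = 1/π_i (Kac's formula). Here π_1 = (2/13)/(3/4 + 2/13) = (2/13)/(47/52) = 8/47, so E[T_1 | X_0 = 1] = 1/π_1 = (3/4 + 2/13)/(2/13) = (47/52)/(2/13) = 47/8.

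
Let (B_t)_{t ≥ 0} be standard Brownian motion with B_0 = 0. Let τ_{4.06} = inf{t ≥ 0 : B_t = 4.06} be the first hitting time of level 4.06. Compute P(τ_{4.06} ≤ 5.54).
P(τ_{4.06} ≤ 5.54) = 2(1 − Φ(4.06/√5.54)) = 2(1 − Φ(1.7249)) ≈ 0.0845

By the reflection principle for standard BM, P(τ_b ≤ t) = 2 · P(B_t ≥ b). Since B_t ~ N(0, t), P(B_t ≥ 4.06) = 1 − Φ(4.06/√t) = 1 − Φ(4.06/√5.54) = 1 − Φ(1.7249) ≈ 0.04227. Doubling: P(τ_{4.06} ≤ 5.54) ≈ 2 · 0.04227 = 0.08454 ≈ 0.0845.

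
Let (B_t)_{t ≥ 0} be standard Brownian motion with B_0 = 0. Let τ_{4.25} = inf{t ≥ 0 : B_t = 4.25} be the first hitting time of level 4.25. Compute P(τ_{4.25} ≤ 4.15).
P(τ_{4.25} ≤ 4.15) = 2(1 − Φ(4.25/√4.15)) = 2(1 − Φ(2.0862)) ≈ 0.0370

By the reflection principle for standard BM, P(τ_b ≤ t) = 2 · P(B_t ≥ b). Since B_t ~ N(0, t), P(B_t ≥ 4.25) = 1 − Φ(4.25/√t) = 1 − Φ(4.25/√4.15) = 1 − Φ(2.0862) ≈ 0.01848. Doubling: P(τ_{4.25} ≤ 4.15) ≈ 2 · 0.01848 = 0.03696 ≈ 0.0370.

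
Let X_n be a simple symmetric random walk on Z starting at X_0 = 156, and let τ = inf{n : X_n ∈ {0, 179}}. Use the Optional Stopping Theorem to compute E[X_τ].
E[X_τ] = 156

X_n is a martingale and τ is a bounded-mean stopping time (indeed τ is finite a.s. with bounded expectation since the walk is in a bounded region). By the OST, E[X_τ] = E[X_0] = 156. Equivalently: E[X_τ] = 179 · P(hit 179 first) + 0 · P(hit 0 first) = 179 · (156/179) = 156.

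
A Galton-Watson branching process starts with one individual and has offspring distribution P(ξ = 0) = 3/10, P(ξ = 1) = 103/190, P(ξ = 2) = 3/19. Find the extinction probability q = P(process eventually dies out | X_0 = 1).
q = 1

Mean offspring μ = 0·3/10 + 1·103/190 + 2·3/19 = 163/190 ≤ 1. For μ ≤ 1 with offspring not concentrated at 1, the Galton-Watson process goes extinct almost surely, so q = 1.
(Algebraic check: The pgf is f(s) = 3/10 + 103/190·s + 3/19·s². The extinction probability q is the smallest fixed point of f in [0, 1]. Setting s = f(s):
  3/19·s² + (103/190 − 1)·s + 3/10 = 0
  3/19·s² − (3/10 + 3/19)·s + 3/10 = 0
which factors as (s − 1)·(3/19·s − 3/10) = 0, giving roots s = 1 and s = (3/10)/(3/19) = 19/10. Since 19/10 ≥ 1, the smallest root in [0, 1] is s = 1.)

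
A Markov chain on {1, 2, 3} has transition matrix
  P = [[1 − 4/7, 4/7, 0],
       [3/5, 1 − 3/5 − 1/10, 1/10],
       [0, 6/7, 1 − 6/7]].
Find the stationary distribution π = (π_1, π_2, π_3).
π = (63/130, 6/13, 7/130)

This is a birth-death chain on three states, which satisfies detailed balance: π_1 · P_{12} = π_2 · P_{21} and π_2 · P_{23} = π_3 · P_{32}.
From π_1 · 4/7 = π_2 · 3/5: π_2/π_1 = (4/7)/(3/5) = 20/21.
From π_2 · 1/10 = π_3 · 6/7: π_3/π_2 = (1/10)/(6/7) = 7/60.
Take π_1 proportional to 1; then unnormalized π = (1, 20/21, 1/9). Normalize by dividing by the sum 130/63:
  π = (63/130, 6/13, 7/130).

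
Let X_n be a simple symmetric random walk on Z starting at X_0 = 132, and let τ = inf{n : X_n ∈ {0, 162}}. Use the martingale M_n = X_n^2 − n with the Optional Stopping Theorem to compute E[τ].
E[τ] = 3960

M_n = X_n^2 − n is a martingale (since E[X_{n+1}^2 | F_n] = X_n^2 + 1). By OST (τ has finite mean in a bounded region), E[M_τ] = E[M_0] = X_0^2 − 0 = 132^2 = 17424. Also E[M_τ] = E[X_τ^2] − E[τ]. The walk exits at 0 or 162, with P(hit 162 first) = 132/162, so E[X_τ^2] = 162^2 · 132/162 + 0 = 21384. Thus E[τ] = E[X_τ^2] − E[M_τ] = 21384 − 17424 = 3960 = 132(162 − 132) = 3960.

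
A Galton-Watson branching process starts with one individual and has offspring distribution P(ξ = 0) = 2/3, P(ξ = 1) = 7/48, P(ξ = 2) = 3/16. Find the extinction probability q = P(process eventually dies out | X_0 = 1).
q = 1

Mean offspring μ = 0·2/3 + 1·7/48 + 2·3/16 = 25/48 ≤ 1. For μ ≤ 1 with offspring not concentrated at 1, the Galton-Watson process goes extinct almost surely, so q = 1.
(Algebraic check: The pgf is f(s) = 2/3 + 7/48·s + 3/16·s². The extinction probability q is the smallest fixed point of f in [0, 1]. Setting s = f(s):
  3/16·s² + (7/48 − 1)·s + 2/3 = 0
  3/16·s² − (2/3 + 3/16)·s + 2/3 = 0
which factors as (s − 1)·(3/16·s − 2/3) = 0, giving roots s = 1 and s = (2/3)/(3/16) = 32/9. Since 32/9 ≥ 1, the smallest root in [0, 1] is s = 1.)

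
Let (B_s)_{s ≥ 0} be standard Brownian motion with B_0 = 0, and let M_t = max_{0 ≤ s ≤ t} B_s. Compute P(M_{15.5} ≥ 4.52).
P(M_{15.5} ≥ 4.52) = 2·P(B_{15.5} ≥ 4.52) = 2(1 − Φ(4.52/√15.5)) ≈ 0.2509

By the reflection principle for Brownian motion, P(M_t ≥ a) = 2 · P(B_t ≥ a) for a ≥ 0. Since B_t ~ N(0, t), P(B_t ≥ 4.52) = 1 − Φ(4.52/√t) = 1 − Φ(4.52/√15.5) = 1 − Φ(1.1481). So
  P(M_{15.5} ≥ 4.52) = 2(1 − Φ(1.1481)) ≈ 0.2509.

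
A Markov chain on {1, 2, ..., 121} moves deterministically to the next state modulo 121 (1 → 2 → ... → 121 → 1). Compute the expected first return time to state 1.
E[T_1 | X_0 = 1] = 121

The chain cycles deterministically, so starting at state 1 it returns in exactly 121 steps. Equivalently, the stationary distribution is uniform π_j = 1/121 for every state j, so by Kac's formula E[T_1] = 1/π_1 = 121.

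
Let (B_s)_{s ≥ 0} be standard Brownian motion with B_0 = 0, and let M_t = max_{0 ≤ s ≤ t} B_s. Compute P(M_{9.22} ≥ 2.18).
P(M_{9.22} ≥ 2.18) = 2·P(B_{9.22} ≥ 2.18) = 2(1 − Φ(2.18/√9.22)) ≈ 0.4728

By the reflection principle for Brownian motion, P(M_t ≥ a) = 2 · P(B_t ≥ a) for a ≥ 0. Since B_t ~ N(0, t), P(B_t ≥ 2.18) = 1 − Φ(2.18/√t) = 1 − Φ(2.18/√9.22) = 1 − Φ(0.7179). So
  P(M_{9.22} ≥ 2.18) = 2(1 − Φ(0.7179)) ≈ 0.4728.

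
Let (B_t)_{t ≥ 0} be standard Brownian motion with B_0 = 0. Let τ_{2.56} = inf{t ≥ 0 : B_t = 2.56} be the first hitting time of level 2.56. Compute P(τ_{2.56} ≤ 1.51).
P(τ_{2.56} ≤ 1.51) = 2(1 − Φ(2.56/√1.51)) = 2(1 − Φ(2.0833)) ≈ 0.0372

By the reflection principle for standard BM, P(τ_b ≤ t) = 2 · P(B_t ≥ b). Since B_t ~ N(0, t), P(B_t ≥ 2.56) = 1 − Φ(2.56/√t) = 1 − Φ(2.56/√1.51) = 1 − Φ(2.0833) ≈ 0.01861. Doubling: P(τ_{2.56} ≤ 1.51) ≈ 2 · 0.01861 = 0.03722 ≈ 0.0372.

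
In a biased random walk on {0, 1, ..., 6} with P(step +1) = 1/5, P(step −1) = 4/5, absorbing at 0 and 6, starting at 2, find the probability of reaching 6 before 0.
P(hit 6 before 0) = (1 − (4)^2) / (1 − (4)^6) = 1/273

Let u_k denote P(reach 6 before 0 | start at k). Boundary: u_0 = 0, u_6 = 1. Recurrence: u_k = 1/5·u_{k+1} + 4/5·u_{k-1} for 1 ≤ k ≤ 5. Try u_k = A + B·r^k with r = q/p = (4/5)/(1/5) = 4. Substitution satisfies the recurrence; boundary conditions give:
  u_k = (1 − r^k) / (1 − r^N) = (1 − (4)^2) / (1 − (4)^6) = 1/273.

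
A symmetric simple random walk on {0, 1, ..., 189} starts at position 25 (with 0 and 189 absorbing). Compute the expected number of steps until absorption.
E[τ | X_0 = 25] = 4100

Let v_k = E[τ | X_0 = k]. Boundary: v_0 = v_189 = 0. Recurrence: v_k = 1 + (v_{k-1} + v_{k+1})/2 for 1 ≤ k ≤ 188. The particular solution to v_k − (v_{k-1} + v_{k+1})/2 = 1 is v_k = −k^2. Adding homogeneous solution A + B k and matching boundaries gives v_k = k (189 − k). Substituting k = 25: v_25 = 25 · 164 = 4100.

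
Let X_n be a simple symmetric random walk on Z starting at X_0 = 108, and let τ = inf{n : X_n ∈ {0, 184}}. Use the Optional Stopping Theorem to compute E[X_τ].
E[X_τ] = 108

X_n is a martingale and τ is a bounded-mean stopping time (indeed τ is finite a.s. with bounded expectation since the walk is in a bounded region). By the OST, E[X_τ] = E[X_0] = 108. Equivalently: E[X_τ] = 184 · P(hit 184 first) + 0 · P(hit 0 first) = 184 · (108/184) = 108.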